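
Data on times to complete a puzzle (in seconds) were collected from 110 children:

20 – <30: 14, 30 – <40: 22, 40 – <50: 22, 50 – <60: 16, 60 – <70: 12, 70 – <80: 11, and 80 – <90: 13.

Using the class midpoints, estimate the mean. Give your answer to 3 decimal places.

Midpoints: 25, 35, 45, 55, 65, 75, 85
Σfm = 14×25 + 22×35 + 22×45 + 16×55 + 12×65 + 11×75 + 13×85 = 5700
n = Σf = 110
Mean = 5700 / 110 = 51.8182

51.818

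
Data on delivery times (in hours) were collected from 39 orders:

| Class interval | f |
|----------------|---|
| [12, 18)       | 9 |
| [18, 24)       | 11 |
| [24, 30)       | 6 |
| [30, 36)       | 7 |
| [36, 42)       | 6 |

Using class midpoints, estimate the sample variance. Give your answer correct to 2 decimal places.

71.47

Midpoints: 15, 21, 27, 33, 39
n = 39, Σfm = 993, mean = 25.4615
Σfm² = 27999
Σf(m − x̄)² = Σfm² − (Σfm)²/n = 27999 − 993²/39 = 2715.6923
Sample variance = 2715.6923 / 38 = 71.4656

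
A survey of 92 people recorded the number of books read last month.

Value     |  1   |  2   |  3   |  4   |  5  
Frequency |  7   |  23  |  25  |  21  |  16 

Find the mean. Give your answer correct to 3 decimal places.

Values: 1, 2, 3, 4, 5
Σfx = 7×1 + 23×2 + 25×3 + 21×4 + 16×5 = 292
n = Σf = 92
Mean = 292 / 92 = 3.1739

3.174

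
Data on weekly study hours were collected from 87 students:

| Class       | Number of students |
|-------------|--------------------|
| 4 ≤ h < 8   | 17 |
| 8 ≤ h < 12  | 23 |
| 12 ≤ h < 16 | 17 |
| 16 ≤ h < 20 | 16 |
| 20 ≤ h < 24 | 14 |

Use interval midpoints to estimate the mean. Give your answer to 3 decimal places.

Midpoints: 6, 10, 14, 18, 22
Σfm = 17×6 + 23×10 + 17×14 + 16×18 + 14×22 = 1166
n = Σf = 87
Mean = 1166 / 87 = 13.4023

13.402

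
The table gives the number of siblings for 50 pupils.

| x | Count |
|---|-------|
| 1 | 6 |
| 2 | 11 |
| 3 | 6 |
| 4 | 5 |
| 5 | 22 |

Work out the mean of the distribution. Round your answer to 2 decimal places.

3.52

Values: 1, 2, 3, 4, 5
Σfx = 6×1 + 11×2 + 6×3 + 5×4 + 22×5 = 176
n = Σf = 50
Mean = 176 / 50 = 3.5200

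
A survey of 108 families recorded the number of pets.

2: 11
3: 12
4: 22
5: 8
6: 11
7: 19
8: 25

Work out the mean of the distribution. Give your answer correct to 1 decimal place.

Values: 2, 3, 4, 5, 6, 7, 8
Σfx = 11×2 + 12×3 + 22×4 + 8×5 + 11×6 + 19×7 + 25×8 = 585
n = Σf = 108
Mean = 585 / 108 = 5.4167

5.4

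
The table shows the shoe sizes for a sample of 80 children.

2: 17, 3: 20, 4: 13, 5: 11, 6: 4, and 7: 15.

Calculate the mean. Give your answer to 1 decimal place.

Values: 2, 3, 4, 5, 6, 7
Σfx = 17×2 + 20×3 + 13×4 + 11×5 + 4×6 + 15×7 = 330
n = Σf = 80
Mean = 330 / 80 = 4.1250

4.1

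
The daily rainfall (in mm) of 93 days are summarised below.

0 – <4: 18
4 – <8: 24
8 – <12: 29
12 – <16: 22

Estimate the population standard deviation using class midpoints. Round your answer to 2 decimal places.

Midpoints: 2, 6, 10, 14
n = 93, Σfm = 778, mean = 8.3656
Σfm² = 8148
Σf(m − x̄)² = Σfm² − (Σfm)²/n = 8148 − 778²/93 = 1639.5699
Population variance = 1639.5699 / 93 = 17.6298
Standard deviation = √17.6298 = 4.1988

4.20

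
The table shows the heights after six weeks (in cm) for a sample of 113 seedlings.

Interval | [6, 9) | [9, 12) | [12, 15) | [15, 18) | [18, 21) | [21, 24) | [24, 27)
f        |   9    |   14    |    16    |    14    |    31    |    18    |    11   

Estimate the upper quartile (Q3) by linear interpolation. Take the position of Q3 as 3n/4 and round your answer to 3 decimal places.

21.125

Cumulative frequencies: 9, 23, 39, 53, 84, 102, 113
n = 113; position = 3n/4 = 84.75.
This falls in the class [21, 24): L = 21, F = 84, f = 18, h = 3.
Upper quartile ≈ 21 + ((84.75 − 84) / 18) × 3 = 21.1250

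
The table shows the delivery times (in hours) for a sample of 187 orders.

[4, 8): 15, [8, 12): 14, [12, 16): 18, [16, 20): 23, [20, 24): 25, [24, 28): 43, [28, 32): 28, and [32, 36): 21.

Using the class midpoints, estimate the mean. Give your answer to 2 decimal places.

22.02

Midpoints: 6, 10, 14, 18, 22, 26, 30, 34
Σfm = 15×6 + 14×10 + 18×14 + 23×18 + 25×22 + 43×26 + 28×30 + 21×34 = 4118
n = Σf = 187
Mean = 4118 / 187 = 22.0214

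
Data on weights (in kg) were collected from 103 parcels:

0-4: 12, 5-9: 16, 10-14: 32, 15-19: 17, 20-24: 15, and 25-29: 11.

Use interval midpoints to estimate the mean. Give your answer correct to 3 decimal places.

13.942

Midpoints: 2, 7, 12, 17, 22, 27
Σfm = 12×2 + 16×7 + 32×12 + 17×17 + 15×22 + 11×27 = 1436
n = Σf = 103
Mean = 1436 / 103 = 13.9417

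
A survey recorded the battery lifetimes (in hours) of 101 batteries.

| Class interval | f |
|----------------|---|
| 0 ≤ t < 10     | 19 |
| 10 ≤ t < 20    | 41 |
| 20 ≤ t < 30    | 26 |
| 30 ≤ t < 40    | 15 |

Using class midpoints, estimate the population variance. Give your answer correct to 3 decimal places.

90.540

Midpoints: 5, 15, 25, 35
n = 101, Σfm = 1885, mean = 18.6634
Σfm² = 44325
Σf(m − x̄)² = Σfm² − (Σfm)²/n = 44325 − 1885²/101 = 9144.5545
Population variance = 9144.5545 / 101 = 90.5401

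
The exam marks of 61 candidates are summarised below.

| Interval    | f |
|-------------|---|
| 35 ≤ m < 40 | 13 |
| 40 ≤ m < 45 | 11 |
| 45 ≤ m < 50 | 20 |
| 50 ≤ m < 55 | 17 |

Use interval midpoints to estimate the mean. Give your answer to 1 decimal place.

Midpoints: 37.5, 42.5, 47.5, 52.5
Σfm = 13×37.5 + 11×42.5 + 20×47.5 + 17×52.5 = 2797.5
n = Σf = 61
Mean = 2797.5 / 61 = 45.8607

45.9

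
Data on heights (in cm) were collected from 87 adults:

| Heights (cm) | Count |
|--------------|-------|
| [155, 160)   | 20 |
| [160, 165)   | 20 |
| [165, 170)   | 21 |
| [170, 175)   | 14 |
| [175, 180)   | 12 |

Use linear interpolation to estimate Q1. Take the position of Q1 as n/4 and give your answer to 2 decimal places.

160.44

Cumulative frequencies: 20, 40, 61, 75, 87
n = 87; position = n/4 = 21.75.
This falls in the class [160, 165): L = 160, F = 20, f = 20, h = 5.
Lower quartile ≈ 160 + ((21.75 − 20) / 20) × 5 = 160.4375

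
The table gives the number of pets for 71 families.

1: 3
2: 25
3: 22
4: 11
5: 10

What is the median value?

3

Cumulative frequencies: 3, 28, 50, 61, 71
n = 71, so the median is the value in position (n+1)/2 = 36.
Position 36 falls at value 3.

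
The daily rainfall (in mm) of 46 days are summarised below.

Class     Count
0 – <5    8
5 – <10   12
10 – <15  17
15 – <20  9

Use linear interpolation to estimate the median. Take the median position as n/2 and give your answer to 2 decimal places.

Cumulative frequencies: 8, 20, 37, 46
n = 46; position = n/2 = 23.
This falls in the class 10 – <15: L = 10, F = 20, f = 17, h = 5.
Median ≈ 10 + ((23 − 20) / 17) × 5 = 10.8824

10.88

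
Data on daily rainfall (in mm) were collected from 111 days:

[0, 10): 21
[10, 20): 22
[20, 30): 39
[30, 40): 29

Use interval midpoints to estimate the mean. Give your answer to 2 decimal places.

Midpoints: 5, 15, 25, 35
Σfm = 21×5 + 22×15 + 39×25 + 29×35 = 2425
n = Σf = 111
Mean = 2425 / 111 = 21.8468

21.85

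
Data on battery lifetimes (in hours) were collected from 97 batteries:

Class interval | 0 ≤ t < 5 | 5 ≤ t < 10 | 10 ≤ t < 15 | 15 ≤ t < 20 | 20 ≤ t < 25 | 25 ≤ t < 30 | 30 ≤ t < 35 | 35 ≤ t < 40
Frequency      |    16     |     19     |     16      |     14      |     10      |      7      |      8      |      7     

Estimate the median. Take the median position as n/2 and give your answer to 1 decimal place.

14.2

Cumulative frequencies: 16, 35, 51, 65, 75, 82, 90, 97
n = 97; position = n/2 = 48.5.
This falls in the class 10 ≤ t < 15: L = 10, F = 35, f = 16, h = 5.
Median ≈ 10 + ((48.5 − 35) / 16) × 5 = 14.2188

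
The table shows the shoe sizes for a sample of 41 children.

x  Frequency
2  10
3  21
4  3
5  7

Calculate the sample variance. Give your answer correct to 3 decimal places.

Values: 2, 3, 4, 5
n = 41, Σfx = 130, mean = 3.1707
Σfx² = 452
Σf(x − x̄)² = Σfx² − (Σfx)²/n = 452 − 130²/41 = 39.8049
Sample variance = 39.8049 / 40 = 0.9951

0.995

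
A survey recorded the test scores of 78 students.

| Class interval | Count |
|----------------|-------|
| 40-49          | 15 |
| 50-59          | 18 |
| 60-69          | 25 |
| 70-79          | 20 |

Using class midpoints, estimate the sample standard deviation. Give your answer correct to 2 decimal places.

Midpoints: 44.5, 54.5, 64.5, 74.5
n = 78, Σfm = 4751, mean = 60.9103
Σfm² = 298179.5
Σf(m − x̄)² = Σfm² − (Σfm)²/n = 298179.5 − 4751²/78 = 8794.8718
Sample variance = 8794.8718 / 77 = 114.2191
Standard deviation = √114.2191 = 10.6873

10.69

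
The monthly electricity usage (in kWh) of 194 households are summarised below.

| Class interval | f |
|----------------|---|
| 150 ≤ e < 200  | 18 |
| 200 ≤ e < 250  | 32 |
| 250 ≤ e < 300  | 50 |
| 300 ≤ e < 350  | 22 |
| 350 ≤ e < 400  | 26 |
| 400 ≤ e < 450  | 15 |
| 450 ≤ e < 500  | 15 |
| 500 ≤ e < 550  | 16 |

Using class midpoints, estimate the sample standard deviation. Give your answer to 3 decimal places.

102.870

Midpoints: 175, 225, 275, 325, 375, 425, 475, 525
n = 194, Σfm = 62900, mean = 324.2268
Σfm² = 22436250
Σf(m − x̄)² = Σfm² − (Σfm)²/n = 22436250 − 62900²/194 = 2042384.0206
Sample variance = 2042384.0206 / 193 = 10582.3006
Standard deviation = √10582.3006 = 102.8703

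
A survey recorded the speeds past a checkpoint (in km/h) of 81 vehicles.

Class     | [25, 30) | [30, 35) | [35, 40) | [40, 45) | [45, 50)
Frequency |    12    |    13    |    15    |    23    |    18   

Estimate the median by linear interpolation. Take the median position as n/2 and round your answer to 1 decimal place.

Cumulative frequencies: 12, 25, 40, 63, 81
n = 81; position = n/2 = 40.5.
This falls in the class [40, 45): L = 40, F = 40, f = 23, h = 5.
Median ≈ 40 + ((40.5 − 40) / 23) × 5 = 40.1087

40.1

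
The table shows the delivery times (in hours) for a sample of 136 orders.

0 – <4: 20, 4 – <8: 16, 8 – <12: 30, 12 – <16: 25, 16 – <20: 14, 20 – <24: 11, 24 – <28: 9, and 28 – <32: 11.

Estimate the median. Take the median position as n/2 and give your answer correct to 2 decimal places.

12.32

Cumulative frequencies: 20, 36, 66, 91, 105, 116, 125, 136
n = 136; position = n/2 = 68.
This falls in the class 12 – <16: L = 12, F = 66, f = 25, h = 4.
Median ≈ 12 + ((68 − 66) / 25) × 4 = 12.3200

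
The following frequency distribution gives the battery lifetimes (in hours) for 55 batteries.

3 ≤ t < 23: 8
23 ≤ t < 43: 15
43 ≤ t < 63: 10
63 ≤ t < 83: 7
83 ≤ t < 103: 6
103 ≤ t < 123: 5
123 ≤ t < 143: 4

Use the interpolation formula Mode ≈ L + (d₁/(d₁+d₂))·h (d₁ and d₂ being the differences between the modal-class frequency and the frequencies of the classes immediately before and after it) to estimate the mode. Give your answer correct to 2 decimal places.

34.67

Modal class: 23 ≤ t < 43 (highest frequency 15).
d₁ = 15 − 8 = 7, d₂ = 15 − 10 = 5
Mode ≈ 23 + (7/(7+5)) × 20 = 23 + 11.6667 = 34.6667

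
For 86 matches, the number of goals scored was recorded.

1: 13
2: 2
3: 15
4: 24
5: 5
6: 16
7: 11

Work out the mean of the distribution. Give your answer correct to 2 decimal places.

4.14

Values: 1, 2, 3, 4, 5, 6, 7
Σfx = 13×1 + 2×2 + 15×3 + 24×4 + 5×5 + 16×6 + 11×7 = 356
n = Σf = 86
Mean = 356 / 86 = 4.1395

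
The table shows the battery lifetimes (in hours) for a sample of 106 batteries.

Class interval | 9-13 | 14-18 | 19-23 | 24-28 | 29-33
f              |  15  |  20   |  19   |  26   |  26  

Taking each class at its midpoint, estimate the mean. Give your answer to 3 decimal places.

22.321

Midpoints: 11, 16, 21, 26, 31
Σfm = 15×11 + 20×16 + 19×21 + 26×26 + 26×31 = 2366
n = Σf = 106
Mean = 2366 / 106 = 22.3208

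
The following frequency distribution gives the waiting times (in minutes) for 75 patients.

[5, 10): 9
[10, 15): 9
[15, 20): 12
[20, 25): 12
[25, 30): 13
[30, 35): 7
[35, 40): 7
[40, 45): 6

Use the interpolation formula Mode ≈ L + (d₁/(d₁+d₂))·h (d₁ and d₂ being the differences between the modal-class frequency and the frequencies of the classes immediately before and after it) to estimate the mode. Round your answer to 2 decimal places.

25.71

Modal class: [25, 30) (highest frequency 13).
d₁ = 13 − 12 = 1, d₂ = 13 − 7 = 6
Mode ≈ 25 + (1/(1+6)) × 5 = 25 + 0.7143 = 25.7143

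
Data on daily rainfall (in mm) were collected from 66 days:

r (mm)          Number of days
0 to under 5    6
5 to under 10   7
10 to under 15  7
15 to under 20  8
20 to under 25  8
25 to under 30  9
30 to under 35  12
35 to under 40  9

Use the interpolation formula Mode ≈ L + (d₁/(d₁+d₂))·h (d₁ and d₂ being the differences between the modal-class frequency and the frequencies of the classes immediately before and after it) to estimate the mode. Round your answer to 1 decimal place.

Modal class: 30 to under 35 (highest frequency 12).
d₁ = 12 − 9 = 3, d₂ = 12 − 9 = 3
Mode ≈ 30 + (3/(3+3)) × 5 = 30 + 2.5000 = 32.5000

32.5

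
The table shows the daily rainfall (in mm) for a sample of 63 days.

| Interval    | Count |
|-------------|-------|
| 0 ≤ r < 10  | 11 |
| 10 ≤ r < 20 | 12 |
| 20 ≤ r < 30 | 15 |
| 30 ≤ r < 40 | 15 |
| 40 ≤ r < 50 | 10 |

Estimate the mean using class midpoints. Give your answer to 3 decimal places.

Midpoints: 5, 15, 25, 35, 45
Σfm = 11×5 + 12×15 + 15×25 + 15×35 + 10×45 = 1585
n = Σf = 63
Mean = 1585 / 63 = 25.1587

25.159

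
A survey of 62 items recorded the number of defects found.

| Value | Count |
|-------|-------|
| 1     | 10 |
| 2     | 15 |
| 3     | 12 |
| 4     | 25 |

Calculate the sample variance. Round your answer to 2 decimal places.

Values: 1, 2, 3, 4
n = 62, Σfx = 176, mean = 2.8387
Σfx² = 578
Σf(x − x̄)² = Σfx² − (Σfx)²/n = 578 − 176²/62 = 78.3871
Sample variance = 78.3871 / 61 = 1.2850

1.29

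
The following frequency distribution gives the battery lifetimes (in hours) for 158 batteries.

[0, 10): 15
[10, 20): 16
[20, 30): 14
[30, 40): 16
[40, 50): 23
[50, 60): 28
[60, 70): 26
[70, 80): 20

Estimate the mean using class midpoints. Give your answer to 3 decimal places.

44.241

Midpoints: 5, 15, 25, 35, 45, 55, 65, 75
Σfm = 15×5 + 16×15 + 14×25 + 16×35 + 23×45 + 28×55 + 26×65 + 20×75 = 6990
n = Σf = 158
Mean = 6990 / 158 = 44.2405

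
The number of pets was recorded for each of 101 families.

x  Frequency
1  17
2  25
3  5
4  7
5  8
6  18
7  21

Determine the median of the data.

Cumulative frequencies: 17, 42, 47, 54, 62, 80, 101
n = 101, so the median is the value in position (n+1)/2 = 51.
Position 51 falls at value 4.

4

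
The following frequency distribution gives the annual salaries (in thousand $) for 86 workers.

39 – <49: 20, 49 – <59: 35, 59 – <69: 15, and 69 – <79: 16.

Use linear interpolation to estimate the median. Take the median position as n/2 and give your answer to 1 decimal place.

55.6

Cumulative frequencies: 20, 55, 70, 86
n = 86; position = n/2 = 43.
This falls in the class 49 – <59: L = 49, F = 20, f = 35, h = 10.
Median ≈ 49 + ((43 − 20) / 35) × 10 = 55.5714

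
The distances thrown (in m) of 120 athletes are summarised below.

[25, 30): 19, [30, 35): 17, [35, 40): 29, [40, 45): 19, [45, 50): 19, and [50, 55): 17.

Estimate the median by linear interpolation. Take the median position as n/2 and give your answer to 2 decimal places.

39.14

Cumulative frequencies: 19, 36, 65, 84, 103, 120
n = 120; position = n/2 = 60.
This falls in the class [35, 40): L = 35, F = 36, f = 29, h = 5.
Median ≈ 35 + ((60 − 36) / 29) × 5 = 39.1379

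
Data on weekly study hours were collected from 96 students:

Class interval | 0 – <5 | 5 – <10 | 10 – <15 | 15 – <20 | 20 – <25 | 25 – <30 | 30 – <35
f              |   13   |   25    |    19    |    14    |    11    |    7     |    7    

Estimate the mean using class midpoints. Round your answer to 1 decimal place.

Midpoints: 2.5, 7.5, 12.5, 17.5, 22.5, 27.5, 32.5
Σfm = 13×2.5 + 25×7.5 + 19×12.5 + 14×17.5 + 11×22.5 + 7×27.5 + 7×32.5 = 1370
n = Σf = 96
Mean = 1370 / 96 = 14.2708

14.3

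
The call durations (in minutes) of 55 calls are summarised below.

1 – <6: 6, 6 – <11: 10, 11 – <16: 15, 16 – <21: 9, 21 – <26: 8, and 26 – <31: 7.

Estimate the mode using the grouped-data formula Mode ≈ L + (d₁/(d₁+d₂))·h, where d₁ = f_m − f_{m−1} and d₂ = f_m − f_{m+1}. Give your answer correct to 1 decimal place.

Modal class: 11 – <16 (highest frequency 15).
d₁ = 15 − 10 = 5, d₂ = 15 − 9 = 6
Mode ≈ 11 + (5/(5+6)) × 5 = 11 + 2.2727 = 13.2727

13.3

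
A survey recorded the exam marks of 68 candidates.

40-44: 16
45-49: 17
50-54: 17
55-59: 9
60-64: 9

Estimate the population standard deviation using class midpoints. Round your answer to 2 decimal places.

Midpoints: 42, 47, 52, 57, 62
n = 68, Σfm = 3426, mean = 50.3824
Σfm² = 175582
Σf(m − x̄)² = Σfm² − (Σfm)²/n = 175582 − 3426²/68 = 2972.0588
Population variance = 2972.0588 / 68 = 43.7067
Standard deviation = √43.7067 = 6.6111

6.61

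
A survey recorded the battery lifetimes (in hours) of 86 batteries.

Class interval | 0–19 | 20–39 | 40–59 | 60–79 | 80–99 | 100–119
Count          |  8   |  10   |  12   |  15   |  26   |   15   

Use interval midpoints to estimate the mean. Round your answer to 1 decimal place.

69.5

Midpoints: 9.5, 29.5, 49.5, 69.5, 89.5, 109.5
Σfm = 8×9.5 + 10×29.5 + 12×49.5 + 15×69.5 + 26×89.5 + 15×109.5 = 5977
n = Σf = 86
Mean = 5977 / 86 = 69.5000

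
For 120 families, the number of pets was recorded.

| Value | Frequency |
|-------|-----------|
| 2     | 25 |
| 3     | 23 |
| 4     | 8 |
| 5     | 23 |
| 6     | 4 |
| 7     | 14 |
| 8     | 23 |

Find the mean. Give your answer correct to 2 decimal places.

Values: 2, 3, 4, 5, 6, 7, 8
Σfx = 25×2 + 23×3 + 8×4 + 23×5 + 4×6 + 14×7 + 23×8 = 572
n = Σf = 120
Mean = 572 / 120 = 4.7667

4.77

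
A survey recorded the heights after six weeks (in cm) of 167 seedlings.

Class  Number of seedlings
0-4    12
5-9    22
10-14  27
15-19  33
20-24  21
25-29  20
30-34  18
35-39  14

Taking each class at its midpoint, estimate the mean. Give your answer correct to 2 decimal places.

18.92

Midpoints: 2, 7, 12, 17, 22, 27, 32, 37
Σfm = 12×2 + 22×7 + 27×12 + 33×17 + 21×22 + 20×27 + 18×32 + 14×37 = 3159
n = Σf = 167
Mean = 3159 / 167 = 18.9162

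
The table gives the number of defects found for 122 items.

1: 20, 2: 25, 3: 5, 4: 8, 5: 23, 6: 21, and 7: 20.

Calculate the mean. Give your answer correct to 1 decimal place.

4.1

Values: 1, 2, 3, 4, 5, 6, 7
Σfx = 20×1 + 25×2 + 5×3 + 8×4 + 23×5 + 21×6 + 20×7 = 498
n = Σf = 122
Mean = 498 / 122 = 4.0820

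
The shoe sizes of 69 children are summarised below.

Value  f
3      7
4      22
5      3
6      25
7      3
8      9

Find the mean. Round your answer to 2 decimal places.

Values: 3, 4, 5, 6, 7, 8
Σfx = 7×3 + 22×4 + 3×5 + 25×6 + 3×7 + 9×8 = 367
n = Σf = 69
Mean = 367 / 69 = 5.3188

5.32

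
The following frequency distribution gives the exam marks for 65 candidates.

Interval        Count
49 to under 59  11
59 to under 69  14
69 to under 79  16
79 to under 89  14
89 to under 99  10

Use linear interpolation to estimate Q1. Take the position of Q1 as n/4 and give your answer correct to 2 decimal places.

Cumulative frequencies: 11, 25, 41, 55, 65
n = 65; position = n/4 = 16.25.
This falls in the class 59 to under 69: L = 59, F = 11, f = 14, h = 10.
Lower quartile ≈ 59 + ((16.25 − 11) / 14) × 10 = 62.7500

62.75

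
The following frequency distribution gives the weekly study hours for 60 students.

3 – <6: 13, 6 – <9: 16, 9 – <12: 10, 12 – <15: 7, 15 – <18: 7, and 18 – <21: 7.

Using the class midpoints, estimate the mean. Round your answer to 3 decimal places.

Midpoints: 4.5, 7.5, 10.5, 13.5, 16.5, 19.5
Σfm = 13×4.5 + 16×7.5 + 10×10.5 + 7×13.5 + 7×16.5 + 7×19.5 = 630
n = Σf = 60
Mean = 630 / 60 = 10.5000

10.500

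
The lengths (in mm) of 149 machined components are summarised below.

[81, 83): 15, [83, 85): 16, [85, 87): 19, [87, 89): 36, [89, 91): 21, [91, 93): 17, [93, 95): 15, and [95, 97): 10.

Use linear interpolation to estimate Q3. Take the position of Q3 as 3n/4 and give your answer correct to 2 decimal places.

91.56

Cumulative frequencies: 15, 31, 50, 86, 107, 124, 139, 149
n = 149; position = 3n/4 = 111.75.
This falls in the class [91, 93): L = 91, F = 107, f = 17, h = 2.
Upper quartile ≈ 91 + ((111.75 − 107) / 17) × 2 = 91.5588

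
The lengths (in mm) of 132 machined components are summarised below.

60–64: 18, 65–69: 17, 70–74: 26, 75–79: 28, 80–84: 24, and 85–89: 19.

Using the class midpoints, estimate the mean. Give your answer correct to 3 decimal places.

Midpoints: 62, 67, 72, 77, 82, 87
Σfm = 18×62 + 17×67 + 26×72 + 28×77 + 24×82 + 19×87 = 9904
n = Σf = 132
Mean = 9904 / 132 = 75.0303

75.030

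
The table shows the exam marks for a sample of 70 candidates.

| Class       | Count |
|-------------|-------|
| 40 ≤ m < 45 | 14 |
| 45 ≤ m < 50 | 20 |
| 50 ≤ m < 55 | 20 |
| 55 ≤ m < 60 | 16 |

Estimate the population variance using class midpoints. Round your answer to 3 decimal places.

27.633

Midpoints: 42.5, 47.5, 52.5, 57.5
n = 70, Σfm = 3515, mean = 50.2143
Σfm² = 178437.5
Σf(m − x̄)² = Σfm² − (Σfm)²/n = 178437.5 − 3515²/70 = 1934.2857
Population variance = 1934.2857 / 70 = 27.6327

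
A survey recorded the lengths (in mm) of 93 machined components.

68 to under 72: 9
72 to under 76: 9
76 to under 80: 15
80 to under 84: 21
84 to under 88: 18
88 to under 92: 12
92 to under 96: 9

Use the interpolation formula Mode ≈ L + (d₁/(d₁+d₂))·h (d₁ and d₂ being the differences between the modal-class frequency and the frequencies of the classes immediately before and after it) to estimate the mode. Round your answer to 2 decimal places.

Modal class: 80 to under 84 (highest frequency 21).
d₁ = 21 − 15 = 6, d₂ = 21 − 18 = 3
Mode ≈ 80 + (6/(6+3)) × 4 = 80 + 2.6667 = 82.6667

82.67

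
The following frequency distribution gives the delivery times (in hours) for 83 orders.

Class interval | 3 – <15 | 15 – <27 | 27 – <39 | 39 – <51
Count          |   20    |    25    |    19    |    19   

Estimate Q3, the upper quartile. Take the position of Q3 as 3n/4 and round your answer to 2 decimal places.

Cumulative frequencies: 20, 45, 64, 83
n = 83; position = 3n/4 = 62.25.
This falls in the class 27 – <39: L = 27, F = 45, f = 19, h = 12.
Upper quartile ≈ 27 + ((62.25 − 45) / 19) × 12 = 37.8947

37.89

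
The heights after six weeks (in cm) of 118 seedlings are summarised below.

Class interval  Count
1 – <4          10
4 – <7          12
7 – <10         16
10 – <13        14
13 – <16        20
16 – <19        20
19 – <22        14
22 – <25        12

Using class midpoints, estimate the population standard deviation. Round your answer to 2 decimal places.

6.28

Midpoints: 2.5, 5.5, 8.5, 11.5, 14.5, 17.5, 20.5, 23.5
n = 118, Σfm = 1597, mean = 13.5339
Σfm² = 26273.5
Σf(m − x̄)² = Σfm² − (Σfm)²/n = 26273.5 − 1597²/118 = 4659.8644
Population variance = 4659.8644 / 118 = 39.4904
Standard deviation = √39.4904 = 6.2841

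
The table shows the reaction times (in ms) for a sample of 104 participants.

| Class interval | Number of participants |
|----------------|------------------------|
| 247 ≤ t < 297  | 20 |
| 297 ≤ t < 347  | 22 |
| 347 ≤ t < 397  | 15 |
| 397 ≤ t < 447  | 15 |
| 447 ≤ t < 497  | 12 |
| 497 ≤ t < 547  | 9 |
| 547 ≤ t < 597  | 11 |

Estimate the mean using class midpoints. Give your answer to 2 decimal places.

Midpoints: 272, 322, 372, 422, 472, 522, 572
Σfm = 20×272 + 22×322 + 15×372 + 15×422 + 12×472 + 9×522 + 11×572 = 41088
n = Σf = 104
Mean = 41088 / 104 = 395.0769

395.08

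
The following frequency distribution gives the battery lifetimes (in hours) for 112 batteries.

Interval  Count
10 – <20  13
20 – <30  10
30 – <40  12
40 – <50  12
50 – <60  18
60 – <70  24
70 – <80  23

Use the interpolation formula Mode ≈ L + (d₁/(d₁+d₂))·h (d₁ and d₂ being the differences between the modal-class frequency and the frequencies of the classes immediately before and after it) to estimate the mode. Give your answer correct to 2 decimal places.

Modal class: 60 – <70 (highest frequency 24).
d₁ = 24 − 18 = 6, d₂ = 24 − 23 = 1
Mode ≈ 60 + (6/(6+1)) × 10 = 60 + 8.5714 = 68.5714

68.57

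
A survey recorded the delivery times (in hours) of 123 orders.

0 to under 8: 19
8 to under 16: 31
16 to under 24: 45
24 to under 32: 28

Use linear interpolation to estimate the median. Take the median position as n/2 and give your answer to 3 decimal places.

18.044

Cumulative frequencies: 19, 50, 95, 123
n = 123; position = n/2 = 61.5.
This falls in the class 16 to under 24: L = 16, F = 50, f = 45, h = 8.
Median ≈ 16 + ((61.5 − 50) / 45) × 8 = 18.0444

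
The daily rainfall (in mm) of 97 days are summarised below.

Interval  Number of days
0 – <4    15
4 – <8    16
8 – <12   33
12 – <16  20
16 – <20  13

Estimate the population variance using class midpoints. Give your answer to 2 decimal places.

Midpoints: 2, 6, 10, 14, 18
n = 97, Σfm = 970, mean = 10.0000
Σfm² = 12068
Σf(m − x̄)² = Σfm² − (Σfm)²/n = 12068 − 970²/97 = 2368.0000
Population variance = 2368.0000 / 97 = 24.4124

24.41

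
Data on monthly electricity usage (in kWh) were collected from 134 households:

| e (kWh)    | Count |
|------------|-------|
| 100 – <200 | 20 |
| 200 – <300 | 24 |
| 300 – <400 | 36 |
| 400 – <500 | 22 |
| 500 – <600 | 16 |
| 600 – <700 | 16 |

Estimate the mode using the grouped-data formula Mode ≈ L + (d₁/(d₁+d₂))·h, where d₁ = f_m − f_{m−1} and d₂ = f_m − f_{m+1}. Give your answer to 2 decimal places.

346.15

Modal class: 300 – <400 (highest frequency 36).
d₁ = 36 − 24 = 12, d₂ = 36 − 22 = 14
Mode ≈ 300 + (12/(12+14)) × 100 = 300 + 46.1538 = 346.1538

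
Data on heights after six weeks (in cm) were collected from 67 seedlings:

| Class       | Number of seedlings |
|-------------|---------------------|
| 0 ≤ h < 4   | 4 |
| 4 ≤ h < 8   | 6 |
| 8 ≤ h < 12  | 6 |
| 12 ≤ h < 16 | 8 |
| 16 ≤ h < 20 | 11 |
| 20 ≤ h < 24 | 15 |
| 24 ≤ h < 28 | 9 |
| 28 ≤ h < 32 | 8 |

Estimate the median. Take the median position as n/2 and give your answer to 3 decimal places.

Cumulative frequencies: 4, 10, 16, 24, 35, 50, 59, 67
n = 67; position = n/2 = 33.5.
This falls in the class 16 ≤ h < 20: L = 16, F = 24, f = 11, h = 4.
Median ≈ 16 + ((33.5 − 24) / 11) × 4 = 19.4545

19.455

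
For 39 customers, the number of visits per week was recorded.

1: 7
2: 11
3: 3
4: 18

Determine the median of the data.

3

Cumulative frequencies: 7, 18, 21, 39
n = 39, so the median is the value in position (n+1)/2 = 20.
Position 20 falls at value 3.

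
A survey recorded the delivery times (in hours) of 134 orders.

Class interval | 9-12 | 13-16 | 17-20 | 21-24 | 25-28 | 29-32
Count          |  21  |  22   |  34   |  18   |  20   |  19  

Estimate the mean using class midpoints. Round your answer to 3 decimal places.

20.022

Midpoints: 10.5, 14.5, 18.5, 22.5, 26.5, 30.5
Σfm = 21×10.5 + 22×14.5 + 34×18.5 + 18×22.5 + 20×26.5 + 19×30.5 = 2683
n = Σf = 134
Mean = 2683 / 134 = 20.0224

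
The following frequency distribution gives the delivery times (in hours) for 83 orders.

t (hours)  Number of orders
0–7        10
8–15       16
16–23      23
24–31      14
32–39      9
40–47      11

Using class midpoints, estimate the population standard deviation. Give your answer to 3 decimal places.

Midpoints: 3.5, 11.5, 19.5, 27.5, 35.5, 43.5
n = 83, Σfm = 1850.5, mean = 22.2952
Σfm² = 53728.75
Σf(m − x̄)² = Σfm² − (Σfm)²/n = 53728.75 − 1850.5²/83 = 12471.5181
Population variance = 12471.5181 / 83 = 150.2593
Standard deviation = √150.2593 = 12.2580

12.258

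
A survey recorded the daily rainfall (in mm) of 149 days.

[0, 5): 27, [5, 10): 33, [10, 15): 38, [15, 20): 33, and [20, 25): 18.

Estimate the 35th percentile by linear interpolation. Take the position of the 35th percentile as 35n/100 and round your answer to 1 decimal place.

8.8

Cumulative frequencies: 27, 60, 98, 131, 149
n = 149; position = 35n/100 = 52.15.
This falls in the class [5, 10): L = 5, F = 27, f = 33, h = 5.
35th percentile ≈ 5 + ((52.15 − 27) / 33) × 5 = 8.8106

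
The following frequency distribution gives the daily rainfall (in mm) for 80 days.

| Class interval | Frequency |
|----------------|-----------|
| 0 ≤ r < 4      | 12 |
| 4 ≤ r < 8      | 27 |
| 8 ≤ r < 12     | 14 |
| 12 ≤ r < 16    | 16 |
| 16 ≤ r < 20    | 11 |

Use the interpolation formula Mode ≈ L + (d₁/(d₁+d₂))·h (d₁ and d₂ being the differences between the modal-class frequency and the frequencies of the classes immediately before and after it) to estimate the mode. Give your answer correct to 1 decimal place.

6.1

Modal class: 4 ≤ r < 8 (highest frequency 27).
d₁ = 27 − 12 = 15, d₂ = 27 − 14 = 13
Mode ≈ 4 + (15/(15+13)) × 4 = 4 + 2.1429 = 6.1429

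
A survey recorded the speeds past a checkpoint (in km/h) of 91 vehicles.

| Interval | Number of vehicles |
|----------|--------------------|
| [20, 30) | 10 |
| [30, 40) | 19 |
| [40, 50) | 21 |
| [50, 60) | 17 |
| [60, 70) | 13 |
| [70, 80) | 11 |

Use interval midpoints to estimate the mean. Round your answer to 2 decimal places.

Midpoints: 25, 35, 45, 55, 65, 75
Σfm = 10×25 + 19×35 + 21×45 + 17×55 + 13×65 + 11×75 = 4465
n = Σf = 91
Mean = 4465 / 91 = 49.0659

49.07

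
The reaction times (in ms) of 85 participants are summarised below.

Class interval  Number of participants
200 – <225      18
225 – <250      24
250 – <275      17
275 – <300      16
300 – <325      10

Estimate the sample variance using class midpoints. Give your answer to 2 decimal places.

Midpoints: 212.5, 237.5, 262.5, 287.5, 312.5
n = 85, Σfm = 21712.5, mean = 255.4412
Σfm² = 5637031.25
Σf(m − x̄)² = Σfm² − (Σfm)²/n = 5637031.25 − 21712.5²/85 = 90764.7059
Sample variance = 90764.7059 / 84 = 1080.5322

1080.53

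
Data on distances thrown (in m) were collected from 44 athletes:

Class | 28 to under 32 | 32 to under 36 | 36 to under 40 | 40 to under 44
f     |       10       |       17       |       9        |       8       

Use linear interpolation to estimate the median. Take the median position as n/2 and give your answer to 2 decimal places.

34.82

Cumulative frequencies: 10, 27, 36, 44
n = 44; position = n/2 = 22.
This falls in the class 32 to under 36: L = 32, F = 10, f = 17, h = 4.
Median ≈ 32 + ((22 − 10) / 17) × 4 = 34.8235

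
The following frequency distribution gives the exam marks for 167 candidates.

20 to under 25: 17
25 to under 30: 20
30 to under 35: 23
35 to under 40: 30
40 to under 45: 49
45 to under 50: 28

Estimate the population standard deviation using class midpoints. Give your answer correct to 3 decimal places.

Midpoints: 22.5, 27.5, 32.5, 37.5, 42.5, 47.5
n = 167, Σfm = 6217.5, mean = 37.2305
Σfm² = 241893.75
Σf(m − x̄)² = Σfm² − (Σfm)²/n = 241893.75 − 6217.5²/167 = 10412.8743
Population variance = 10412.8743 / 167 = 62.3525
Standard deviation = √62.3525 = 7.8964

7.896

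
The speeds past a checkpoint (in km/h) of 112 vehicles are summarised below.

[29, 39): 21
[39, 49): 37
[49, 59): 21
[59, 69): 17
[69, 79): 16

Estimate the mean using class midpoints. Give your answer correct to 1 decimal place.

Midpoints: 34, 44, 54, 64, 74
Σfm = 21×34 + 37×44 + 21×54 + 17×64 + 16×74 = 5748
n = Σf = 112
Mean = 5748 / 112 = 51.3214

51.3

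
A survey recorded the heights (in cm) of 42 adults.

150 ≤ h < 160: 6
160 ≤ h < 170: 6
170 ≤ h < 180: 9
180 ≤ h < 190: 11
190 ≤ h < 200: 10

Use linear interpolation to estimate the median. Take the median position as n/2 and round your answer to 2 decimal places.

180.00

Cumulative frequencies: 6, 12, 21, 32, 42
n = 42; position = n/2 = 21.
This falls in the class 170 ≤ h < 180: L = 170, F = 12, f = 9, h = 10.
Median ≈ 170 + ((21 − 12) / 9) × 10 = 180.0000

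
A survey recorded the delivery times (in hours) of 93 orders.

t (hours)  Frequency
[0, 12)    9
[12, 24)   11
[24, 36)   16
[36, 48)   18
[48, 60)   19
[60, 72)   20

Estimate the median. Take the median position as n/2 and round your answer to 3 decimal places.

Cumulative frequencies: 9, 20, 36, 54, 73, 93
n = 93; position = n/2 = 46.5.
This falls in the class [36, 48): L = 36, F = 36, f = 18, h = 12.
Median ≈ 36 + ((46.5 − 36) / 18) × 12 = 43.0000

43.000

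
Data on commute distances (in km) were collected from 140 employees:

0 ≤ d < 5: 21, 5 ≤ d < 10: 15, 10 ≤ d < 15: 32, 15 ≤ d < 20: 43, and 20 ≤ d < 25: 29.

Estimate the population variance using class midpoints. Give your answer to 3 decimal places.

Midpoints: 2.5, 7.5, 12.5, 17.5, 22.5
n = 140, Σfm = 1970, mean = 14.0714
Σfm² = 33825
Σf(m − x̄)² = Σfm² − (Σfm)²/n = 33825 − 1970²/140 = 6104.2857
Population variance = 6104.2857 / 140 = 43.6020

43.602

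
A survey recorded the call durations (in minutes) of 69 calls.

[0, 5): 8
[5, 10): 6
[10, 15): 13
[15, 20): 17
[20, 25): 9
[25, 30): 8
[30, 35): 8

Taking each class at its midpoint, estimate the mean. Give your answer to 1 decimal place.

Midpoints: 2.5, 7.5, 12.5, 17.5, 22.5, 27.5, 32.5
Σfm = 8×2.5 + 6×7.5 + 13×12.5 + 17×17.5 + 9×22.5 + 8×27.5 + 8×32.5 = 1207.5
n = Σf = 69
Mean = 1207.5 / 69 = 17.5000

17.5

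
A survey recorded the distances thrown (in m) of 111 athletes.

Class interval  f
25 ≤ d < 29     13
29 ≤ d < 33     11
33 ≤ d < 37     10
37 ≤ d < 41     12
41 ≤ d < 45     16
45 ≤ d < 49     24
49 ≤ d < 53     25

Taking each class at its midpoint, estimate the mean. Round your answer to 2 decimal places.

Midpoints: 27, 31, 35, 39, 43, 47, 51
Σfm = 13×27 + 11×31 + 10×35 + 12×39 + 16×43 + 24×47 + 25×51 = 4601
n = Σf = 111
Mean = 4601 / 111 = 41.4505

41.45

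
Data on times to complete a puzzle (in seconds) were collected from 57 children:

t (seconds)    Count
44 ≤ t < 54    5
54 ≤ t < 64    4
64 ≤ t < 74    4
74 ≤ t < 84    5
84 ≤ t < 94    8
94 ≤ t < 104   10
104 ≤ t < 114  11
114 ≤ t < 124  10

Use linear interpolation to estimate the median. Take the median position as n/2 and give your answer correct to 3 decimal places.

Cumulative frequencies: 5, 9, 13, 18, 26, 36, 47, 57
n = 57; position = n/2 = 28.5.
This falls in the class 94 ≤ t < 104: L = 94, F = 26, f = 10, h = 10.
Median ≈ 94 + ((28.5 − 26) / 10) × 10 = 96.5000

96.500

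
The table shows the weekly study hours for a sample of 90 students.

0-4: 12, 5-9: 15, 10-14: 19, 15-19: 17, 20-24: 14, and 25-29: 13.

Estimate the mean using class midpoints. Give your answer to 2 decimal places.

Midpoints: 2, 7, 12, 17, 22, 27
Σfm = 12×2 + 15×7 + 19×12 + 17×17 + 14×22 + 13×27 = 1305
n = Σf = 90
Mean = 1305 / 90 = 14.5000

14.50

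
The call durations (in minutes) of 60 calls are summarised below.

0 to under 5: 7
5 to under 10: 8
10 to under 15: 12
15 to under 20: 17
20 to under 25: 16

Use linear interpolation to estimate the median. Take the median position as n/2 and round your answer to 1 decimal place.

15.9

Cumulative frequencies: 7, 15, 27, 44, 60
n = 60; position = n/2 = 30.
This falls in the class 15 to under 20: L = 15, F = 27, f = 17, h = 5.
Median ≈ 15 + ((30 − 27) / 17) × 5 = 15.8824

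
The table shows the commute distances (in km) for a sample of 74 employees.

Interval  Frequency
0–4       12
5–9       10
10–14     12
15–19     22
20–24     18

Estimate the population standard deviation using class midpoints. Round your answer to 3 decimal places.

6.980

Midpoints: 2, 7, 12, 17, 22
n = 74, Σfm = 1008, mean = 13.6216
Σfm² = 17336
Σf(m − x̄)² = Σfm² − (Σfm)²/n = 17336 − 1008²/74 = 3605.4054
Population variance = 3605.4054 / 74 = 48.7217
Standard deviation = √48.7217 = 6.9801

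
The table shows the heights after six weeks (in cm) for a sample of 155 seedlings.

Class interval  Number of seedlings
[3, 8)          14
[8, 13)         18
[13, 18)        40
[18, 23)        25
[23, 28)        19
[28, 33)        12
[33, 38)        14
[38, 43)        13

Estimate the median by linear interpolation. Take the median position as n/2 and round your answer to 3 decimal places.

19.100

Cumulative frequencies: 14, 32, 72, 97, 116, 128, 142, 155
n = 155; position = n/2 = 77.5.
This falls in the class [18, 23): L = 18, F = 72, f = 25, h = 5.
Median ≈ 18 + ((77.5 − 72) / 25) × 5 = 19.1000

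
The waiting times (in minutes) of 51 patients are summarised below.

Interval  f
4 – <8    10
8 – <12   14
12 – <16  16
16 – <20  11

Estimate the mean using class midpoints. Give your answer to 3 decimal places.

12.196

Midpoints: 6, 10, 14, 18
Σfm = 10×6 + 14×10 + 16×14 + 11×18 = 622
n = Σf = 51
Mean = 622 / 51 = 12.1961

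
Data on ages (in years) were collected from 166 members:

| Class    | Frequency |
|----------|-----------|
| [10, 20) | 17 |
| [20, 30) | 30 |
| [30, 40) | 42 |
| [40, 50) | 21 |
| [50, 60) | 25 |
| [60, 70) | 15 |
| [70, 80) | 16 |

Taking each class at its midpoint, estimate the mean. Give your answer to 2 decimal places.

41.99

Midpoints: 15, 25, 35, 45, 55, 65, 75
Σfm = 17×15 + 30×25 + 42×35 + 21×45 + 25×55 + 15×65 + 16×75 = 6970
n = Σf = 166
Mean = 6970 / 166 = 41.9880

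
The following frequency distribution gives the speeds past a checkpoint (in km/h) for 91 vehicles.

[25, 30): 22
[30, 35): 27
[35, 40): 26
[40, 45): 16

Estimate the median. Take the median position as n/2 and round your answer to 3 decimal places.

34.352

Cumulative frequencies: 22, 49, 75, 91
n = 91; position = n/2 = 45.5.
This falls in the class [30, 35): L = 30, F = 22, f = 27, h = 5.
Median ≈ 30 + ((45.5 − 22) / 27) × 5 = 34.3519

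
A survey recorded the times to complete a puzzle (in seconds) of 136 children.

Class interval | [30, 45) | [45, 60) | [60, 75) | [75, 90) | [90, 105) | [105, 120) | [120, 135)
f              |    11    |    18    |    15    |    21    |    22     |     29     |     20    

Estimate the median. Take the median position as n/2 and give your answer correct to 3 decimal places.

92.045

Cumulative frequencies: 11, 29, 44, 65, 87, 116, 136
n = 136; position = n/2 = 68.
This falls in the class [90, 105): L = 90, F = 65, f = 22, h = 15.
Median ≈ 90 + ((68 − 65) / 22) × 15 = 92.0455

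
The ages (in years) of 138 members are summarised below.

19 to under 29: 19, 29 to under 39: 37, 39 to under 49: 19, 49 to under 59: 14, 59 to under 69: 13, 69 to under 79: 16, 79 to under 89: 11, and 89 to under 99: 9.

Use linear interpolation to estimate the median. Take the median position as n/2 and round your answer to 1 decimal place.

45.8

Cumulative frequencies: 19, 56, 75, 89, 102, 118, 129, 138
n = 138; position = n/2 = 69.
This falls in the class 39 to under 49: L = 39, F = 56, f = 19, h = 10.
Median ≈ 39 + ((69 − 56) / 19) × 10 = 45.8421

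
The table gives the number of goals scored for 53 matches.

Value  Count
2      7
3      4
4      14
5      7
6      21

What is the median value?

5

Cumulative frequencies: 7, 11, 25, 32, 53
n = 53, so the median is the value in position (n+1)/2 = 27.
Position 27 falls at value 5.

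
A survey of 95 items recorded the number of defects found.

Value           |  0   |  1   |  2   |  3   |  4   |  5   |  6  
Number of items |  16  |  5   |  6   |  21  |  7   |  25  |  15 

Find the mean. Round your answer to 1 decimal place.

3.4

Values: 0, 1, 2, 3, 4, 5, 6
Σfx = 16×0 + 5×1 + 6×2 + 21×3 + 7×4 + 25×5 + 15×6 = 323
n = Σf = 95
Mean = 323 / 95 = 3.4000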